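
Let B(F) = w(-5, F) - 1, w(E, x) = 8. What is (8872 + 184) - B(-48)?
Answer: 9049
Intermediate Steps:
B(F) = 7 (B(F) = 8 - 1 = 7)
(8872 + 184) - B(-48) = (8872 + 184) - 1*7 = 9056 - 7 = 9049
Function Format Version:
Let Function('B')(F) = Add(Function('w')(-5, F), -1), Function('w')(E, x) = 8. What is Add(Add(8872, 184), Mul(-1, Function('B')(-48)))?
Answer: 9049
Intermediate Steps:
Function('B')(F) = 7 (Function('B')(F) = Add(8, -1) = 7)
Add(Add(8872, 184), Mul(-1, Function('B')(-48))) = Add(Add(8872, 184), Mul(-1, 7)) = Add(9056, -7) = 9049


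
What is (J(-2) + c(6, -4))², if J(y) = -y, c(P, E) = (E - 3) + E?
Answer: 81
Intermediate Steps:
c(P, E) = -3 + 2*E (c(P, E) = (-3 + E) + E = -3 + 2*E)
(J(-2) + c(6, -4))² = (-1*(-2) + (-3 + 2*(-4)))² = (2 + (-3 - 8))² = (2 - 11)² = (-9)² = 81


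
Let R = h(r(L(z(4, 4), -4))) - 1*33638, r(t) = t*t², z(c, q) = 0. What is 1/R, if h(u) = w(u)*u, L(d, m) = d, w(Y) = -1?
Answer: -1/33638 ≈ -2.9728e-5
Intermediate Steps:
r(t) = t³
h(u) = -u
R = -33638 (R = -1*0³ - 1*33638 = -1*0 - 33638 = 0 - 33638 = -33638)
1/R = 1/(-33638) = -1/33638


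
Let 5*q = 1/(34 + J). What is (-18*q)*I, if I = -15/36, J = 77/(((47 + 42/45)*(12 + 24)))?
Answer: 12942/293737 ≈ 0.044060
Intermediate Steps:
J = 385/8628 (J = 77/(((47 + 42*(1/45))*36)) = 77/(((47 + 14/15)*36)) = 77/(((719/15)*36)) = 77/(8628/5) = 77*(5/8628) = 385/8628 ≈ 0.044622)
q = 8628/1468685 (q = 1/(5*(34 + 385/8628)) = 1/(5*(293737/8628)) = (⅕)*(8628/293737) = 8628/1468685 ≈ 0.0058746)
I = -5/12 (I = -15*1/36 = -5/12 ≈ -0.41667)
(-18*q)*I = -18*8628/1468685*(-5/12) = -155304/1468685*(-5/12) = 12942/293737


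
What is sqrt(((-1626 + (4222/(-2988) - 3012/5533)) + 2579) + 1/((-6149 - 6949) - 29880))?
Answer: sqrt(92621096343324928291198)/9868586871 ≈ 30.839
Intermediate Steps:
sqrt(((-1626 + (4222/(-2988) - 3012/5533)) + 2579) + 1/((-6149 - 6949) - 29880)) = sqrt(((-1626 + (4222*(-1/2988) - 3012*1/5533)) + 2579) + 1/(-13098 - 29880)) = sqrt(((-1626 + (-2111/1494 - 3012/5533)) + 2579) + 1/(-42978)) = sqrt(((-1626 - 16180091/8266302) + 2579) - 1/42978) = sqrt((-13457187143/8266302 + 2579) - 1/42978) = sqrt(7861605715/8266302 - 1/42978) = sqrt(28156340179414/29605760613) = sqrt(92621096343324928291198)/9868586871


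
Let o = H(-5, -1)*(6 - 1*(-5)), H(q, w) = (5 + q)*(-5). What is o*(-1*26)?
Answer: 0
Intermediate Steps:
H(q, w) = -25 - 5*q
o = 0 (o = (-25 - 5*(-5))*(6 - 1*(-5)) = (-25 + 25)*(6 + 5) = 0*11 = 0)
o*(-1*26) = 0*(-1*26) = 0*(-26) = 0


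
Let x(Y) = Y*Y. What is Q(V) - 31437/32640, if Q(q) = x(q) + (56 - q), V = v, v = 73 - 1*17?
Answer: 34109201/10880 ≈ 3135.0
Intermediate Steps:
x(Y) = Y²
v = 56 (v = 73 - 17 = 56)
V = 56
Q(q) = 56 + q² - q (Q(q) = q² + (56 - q) = 56 + q² - q)
Q(V) - 31437/32640 = (56 + 56² - 1*56) - 31437/32640 = (56 + 3136 - 56) - 31437/32640 = 3136 - 1*10479/10880 = 3136 - 10479/10880 = 34109201/10880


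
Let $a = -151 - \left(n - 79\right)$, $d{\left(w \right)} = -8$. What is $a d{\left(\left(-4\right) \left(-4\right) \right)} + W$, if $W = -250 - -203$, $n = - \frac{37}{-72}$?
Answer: $\frac{4798}{9} \approx 533.11$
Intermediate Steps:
$n = \frac{37}{72}$ ($n = \left(-37\right) \left(- \frac{1}{72}\right) = \frac{37}{72} \approx 0.51389$)
$W = -47$ ($W = -250 + 203 = -47$)
$a = - \frac{5221}{72}$ ($a = -151 - \left(\frac{37}{72} - 79\right) = -151 - - \frac{5651}{72} = -151 + \frac{5651}{72} = - \frac{5221}{72} \approx -72.514$)
$a d{\left(\left(-4\right) \left(-4\right) \right)} + W = \left(- \frac{5221}{72}\right) \left(-8\right) - 47 = \frac{5221}{9} - 47 = \frac{4798}{9}$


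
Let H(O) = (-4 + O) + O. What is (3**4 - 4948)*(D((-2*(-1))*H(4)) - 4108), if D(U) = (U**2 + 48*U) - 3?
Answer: 17827821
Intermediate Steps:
H(O) = -4 + 2*O
D(U) = -3 + U**2 + 48*U
(3**4 - 4948)*(D((-2*(-1))*H(4)) - 4108) = (3**4 - 4948)*((-3 + ((-2*(-1))*(-4 + 2*4))**2 + 48*((-2*(-1))*(-4 + 2*4))) - 4108) = (81 - 4948)*((-3 + (2*(-4 + 8))**2 + 48*(2*(-4 + 8))) - 4108) = -4867*((-3 + (2*4)**2 + 48*(2*4)) - 4108) = -4867*((-3 + 8**2 + 48*8) - 4108) = -4867*((-3 + 64 + 384) - 4108) = -4867*(445 - 4108) = -4867*(-3663) = 17827821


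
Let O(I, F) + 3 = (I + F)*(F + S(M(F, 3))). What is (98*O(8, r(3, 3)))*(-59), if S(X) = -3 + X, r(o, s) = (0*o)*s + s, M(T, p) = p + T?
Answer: -364266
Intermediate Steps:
M(T, p) = T + p
r(o, s) = s (r(o, s) = 0*s + s = 0 + s = s)
O(I, F) = -3 + 2*F*(F + I) (O(I, F) = -3 + (I + F)*(F + (-3 + (F + 3))) = -3 + (F + I)*(F + (-3 + (3 + F))) = -3 + (F + I)*(F + F) = -3 + (F + I)*(2*F) = -3 + 2*F*(F + I))
(98*O(8, r(3, 3)))*(-59) = (98*(-3 + 2*3² + 2*3*8))*(-59) = (98*(-3 + 2*9 + 48))*(-59) = (98*(-3 + 18 + 48))*(-59) = (98*63)*(-59) = 6174*(-59) = -364266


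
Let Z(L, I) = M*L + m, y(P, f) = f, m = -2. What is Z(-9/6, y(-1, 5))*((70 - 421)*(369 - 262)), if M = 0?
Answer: 75114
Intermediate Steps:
Z(L, I) = -2 (Z(L, I) = 0*L - 2 = 0 - 2 = -2)
Z(-9/6, y(-1, 5))*((70 - 421)*(369 - 262)) = -2*(70 - 421)*(369 - 262) = -(-702)*107 = -2*(-37557) = 75114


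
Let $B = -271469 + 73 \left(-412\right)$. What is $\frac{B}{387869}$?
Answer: $- \frac{301545}{387869} \approx -0.77744$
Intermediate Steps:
$B = -301545$ ($B = -271469 - 30076 = -301545$)
$\frac{B}{387869} = - \frac{301545}{387869}$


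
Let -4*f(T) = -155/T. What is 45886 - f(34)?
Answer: 6240341/136 ≈ 45885.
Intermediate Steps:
f(T) = 155/(4*T) (f(T) = -(-155)/(4*T) = 155/(4*T))
45886 - f(34) = 45886 - 155/(4*34) = 45886 - 1*155/136 = 45886 - 155/136 = 6240341/136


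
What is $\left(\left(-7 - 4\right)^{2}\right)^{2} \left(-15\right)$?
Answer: $-219615$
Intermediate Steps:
$\left(\left(-7 - 4\right)^{2}\right)^{2} \left(-15\right) = \left(\left(-11\right)^{2}\right)^{2} \left(-15\right) = 121^{2} \left(-15\right) = 14641 \left(-15\right) = -219615$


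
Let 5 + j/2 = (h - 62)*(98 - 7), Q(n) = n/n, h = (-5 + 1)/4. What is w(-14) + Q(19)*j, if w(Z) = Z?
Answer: -11490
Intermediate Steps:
h = -1 (h = -4*¼ = -1)
Q(n) = 1
j = -11476 (j = -10 + 2*((-1 - 62)*(98 - 7)) = -10 + 2*(-63*91) = -10 + 2*(-5733) = -10 - 11466 = -11476)
w(-14) + Q(19)*j = -14 + 1*(-11476) = -14 - 11476 = -11490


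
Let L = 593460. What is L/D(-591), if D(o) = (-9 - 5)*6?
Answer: -7065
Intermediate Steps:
D(o) = -84 (D(o) = -14*6 = -84)
L/D(-591) = 593460/(-84) = 593460*(-1/84) = -7065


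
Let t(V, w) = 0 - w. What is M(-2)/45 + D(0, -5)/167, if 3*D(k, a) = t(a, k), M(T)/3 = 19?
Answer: 19/15 ≈ 1.2667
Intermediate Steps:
M(T) = 57 (M(T) = 3*19 = 57)
t(V, w) = -w
D(k, a) = -k/3 (D(k, a) = (-k)/3 = -k/3)
M(-2)/45 + D(0, -5)/167 = 57/45 - ⅓*0/167 = 57*(1/45) + 0*(1/167) = 19/15 + 0 = 19/15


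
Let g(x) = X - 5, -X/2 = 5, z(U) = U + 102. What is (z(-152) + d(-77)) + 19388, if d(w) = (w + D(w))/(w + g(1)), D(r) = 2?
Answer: 1779171/92 ≈ 19339.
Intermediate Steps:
z(U) = 102 + U
X = -10 (X = -2*5 = -10)
g(x) = -15 (g(x) = -10 - 5 = -15)
d(w) = (2 + w)/(-15 + w) (d(w) = (w + 2)/(w - 15) = (2 + w)/(-15 + w))
(z(-152) + d(-77)) + 19388 = ((102 - 152) + (2 - 77)/(-15 - 77)) + 19388 = (-50 - 75/(-92)) + 19388 = (-50 - 1/92*(-75)) + 19388 = (-50 + 75/92) + 19388 = -4525/92 + 19388 = 1779171/92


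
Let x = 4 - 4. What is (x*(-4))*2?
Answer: 0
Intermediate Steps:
x = 0
(x*(-4))*2 = (0*(-4))*2 = 0*2 = 0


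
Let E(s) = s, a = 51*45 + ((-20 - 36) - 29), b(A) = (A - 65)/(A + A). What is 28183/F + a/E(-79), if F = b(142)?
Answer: 632143618/6083 ≈ 1.0392e+5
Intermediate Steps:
b(A) = (-65 + A)/(2*A) (b(A) = (-65 + A)/((2*A)) = (-65 + A)*(1/(2*A)) = (-65 + A)/(2*A))
F = 77/284 (F = (1/2)*(-65 + 142)/142 = (1/2)*(1/142)*77 = 77/284 ≈ 0.27113)
a = 2210 (a = 2295 + (-56 - 29) = 2295 - 85 = 2210)
28183/F + a/E(-79) = 28183/(77/284) + 2210/(-79) = 28183*(284/77) + 2210*(-1/79) = 8003972/77 - 2210/79 = 632143618/6083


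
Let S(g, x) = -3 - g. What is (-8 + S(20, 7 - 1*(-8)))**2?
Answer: 961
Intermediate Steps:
(-8 + S(20, 7 - 1*(-8)))**2 = (-8 + (-3 - 1*20))**2 = (-8 + (-3 - 20))**2 = (-8 - 23)**2 = (-31)**2 = 961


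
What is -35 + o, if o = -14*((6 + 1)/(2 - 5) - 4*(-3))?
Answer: -511/3 ≈ -170.33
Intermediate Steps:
o = -406/3 (o = -14*(7/(-3) + 12) = -14*(7*(-⅓) + 12) = -14*(-7/3 + 12) = -14*29/3 = -406/3 ≈ -135.33)
-35 + o = -35 - 406/3 = -511/3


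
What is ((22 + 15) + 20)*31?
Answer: 1767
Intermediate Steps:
((22 + 15) + 20)*31 = (37 + 20)*31 = 57*31 = 1767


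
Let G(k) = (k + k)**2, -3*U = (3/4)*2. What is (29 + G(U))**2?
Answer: 900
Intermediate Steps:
U = -1/2 (U = -3/4*2/3 = -3*(1/4)*2/3 = -2/4 = -1/3*3/2 = -1/2 ≈ -0.50000)
G(k) = 4*k**2 (G(k) = (2*k)**2 = 4*k**2)
(29 + G(U))**2 = (29 + 4*(-1/2)**2)**2 = (29 + 4*(1/4))**2 = (29 + 1)**2 = 30**2 = 900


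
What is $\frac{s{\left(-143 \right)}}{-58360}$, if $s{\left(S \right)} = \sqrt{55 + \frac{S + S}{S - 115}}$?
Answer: $- \frac{\sqrt{933702}}{7528440} \approx -0.00012835$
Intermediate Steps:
$s{\left(S \right)} = \sqrt{55 + \frac{2 S}{-115 + S}}$
$\frac{s{\left(-143 \right)}}{-58360} = \frac{\sqrt{\frac{-6325 + 57 \left(-143\right)}{-115 - 143}}}{-58360} = \sqrt{\frac{-6325 - 8151}{-258}} \left(- \frac{1}{58360}\right) = \sqrt{\left(- \frac{1}{258}\right) \left(-14476\right)} \left(- \frac{1}{58360}\right) = \sqrt{\frac{7238}{129}} \left(- \frac{1}{58360}\right) = \frac{\sqrt{933702}}{129} \left(- \frac{1}{58360}\right) = - \frac{\sqrt{933702}}{7528440}$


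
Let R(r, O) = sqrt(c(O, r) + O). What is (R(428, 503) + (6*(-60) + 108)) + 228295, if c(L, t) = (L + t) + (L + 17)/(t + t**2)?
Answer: 228043 + 14*sqrt(91219854)/3531 ≈ 2.2808e+5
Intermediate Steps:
c(L, t) = L + t + (17 + L)/(t + t**2) (c(L, t) = (L + t) + (17 + L)/(t + t**2) = L + t + (17 + L)/(t + t**2))
R(r, O) = sqrt(O + (17 + O + r**2 + r**3 + O*r + O*r**2)/(r*(1 + r))) (R(r, O) = sqrt((17 + O + r**2 + r**3 + O*r + O*r**2)/(r*(1 + r)) + O) = sqrt(O + (17 + O + r**2 + r**3 + O*r + O*r**2)/(r*(1 + r))))
(R(428, 503) + (6*(-60) + 108)) + 228295 = (sqrt((17 + 503 + 428**2 + 428**3 + 2*503*428 + 2*503*428**2)/(428*(1 + 428))) + (6*(-60) + 108)) + 228295 = (sqrt((1/428)*(17 + 503 + 183184 + 78402752 + 430568 + 2*503*183184)/429) + (-360 + 108)) + 228295 = (sqrt((1/428)*(1/429)*(17 + 503 + 183184 + 78402752 + 430568 + 184283104)) - 252) + 228295 = (sqrt((1/428)*(1/429)*263300128) - 252) + 228295 = (sqrt(5063464/3531) - 252) + 228295 = (14*sqrt(91219854)/3531 - 252) + 228295 = (-252 + 14*sqrt(91219854)/3531) + 228295 = 228043 + 14*sqrt(91219854)/3531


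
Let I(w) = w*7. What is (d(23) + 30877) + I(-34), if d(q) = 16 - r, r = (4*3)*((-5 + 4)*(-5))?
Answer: 30595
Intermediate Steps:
I(w) = 7*w
r = 60 (r = 12*(-1*(-5)) = 12*5 = 60)
d(q) = -44 (d(q) = 16 - 1*60 = 16 - 60 = -44)
(d(23) + 30877) + I(-34) = (-44 + 30877) + 7*(-34) = 30833 - 238 = 30595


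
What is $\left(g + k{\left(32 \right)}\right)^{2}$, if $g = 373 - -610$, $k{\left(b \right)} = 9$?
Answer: $984064$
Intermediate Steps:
$g = 983$ ($g = 373 + 610 = 983$)
$\left(g + k{\left(32 \right)}\right)^{2} = \left(983 + 9\right)^{2} = 992^{2} = 984064$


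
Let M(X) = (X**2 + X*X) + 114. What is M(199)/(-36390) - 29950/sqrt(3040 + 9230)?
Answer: -39658/18195 - 2995*sqrt(12270)/1227 ≈ -272.56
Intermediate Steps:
M(X) = 114 + 2*X**2 (M(X) = (X**2 + X**2) + 114 = 2*X**2 + 114 = 114 + 2*X**2)
M(199)/(-36390) - 29950/sqrt(3040 + 9230) = (114 + 2*199**2)/(-36390) - 29950/sqrt(3040 + 9230) = (114 + 2*39601)*(-1/36390) - 29950*sqrt(12270)/12270 = (114 + 79202)*(-1/36390) - 2995*sqrt(12270)/1227 = 79316*(-1/36390) - 2995*sqrt(12270)/1227 = -39658/18195 - 2995*sqrt(12270)/1227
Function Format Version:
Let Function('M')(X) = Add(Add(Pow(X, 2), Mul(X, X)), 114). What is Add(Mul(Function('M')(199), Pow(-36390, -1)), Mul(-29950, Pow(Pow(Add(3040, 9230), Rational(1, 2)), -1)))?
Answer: Add(Rational(-39658, 18195), Mul(Rational(-2995, 1227), Pow(12270, Rational(1, 2)))) ≈ -272.56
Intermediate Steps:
Function('M')(X) = Add(114, Mul(2, Pow(X, 2))) (Function('M')(X) = Add(Add(Pow(X, 2), Pow(X, 2)), 114) = Add(Mul(2, Pow(X, 2)), 114) = Add(114, Mul(2, Pow(X, 2))))
Add(Mul(Function('M')(199), Pow(-36390, -1)), Mul(-29950, Pow(Pow(Add(3040, 9230), Rational(1, 2)), -1))) = Add(Mul(Add(114, Mul(2, Pow(199, 2))), Pow(-36390, -1)), Mul(-29950, Pow(Pow(Add(3040, 9230), Rational(1, 2)), -1))) = Add(Mul(Add(114, Mul(2, 39601)), Rational(-1, 36390)), Mul(-29950, Pow(Pow(12270, Rational(1, 2)), -1))) = Add(Mul(Add(114, 79202), Rational(-1, 36390)), Mul(-29950, Mul(Rational(1, 12270), Pow(12270, Rational(1, 2))))) = Add(Mul(79316, Rational(-1, 36390)), Mul(Rational(-2995, 1227), Pow(12270, Rational(1, 2)))) = Add(Rational(-39658, 18195), Mul(Rational(-2995, 1227), Pow(12270, Rational(1, 2))))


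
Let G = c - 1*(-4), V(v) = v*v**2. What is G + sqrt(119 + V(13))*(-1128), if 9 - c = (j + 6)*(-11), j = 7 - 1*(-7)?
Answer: 233 - 2256*sqrt(579) ≈ -54052.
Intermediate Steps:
j = 14 (j = 7 + 7 = 14)
c = 229 (c = 9 - (14 + 6)*(-11) = 9 - 20*(-11) = 9 - 1*(-220) = 9 + 220 = 229)
V(v) = v**3
G = 233 (G = 229 - 1*(-4) = 229 + 4 = 233)
G + sqrt(119 + V(13))*(-1128) = 233 + sqrt(119 + 13**3)*(-1128) = 233 + sqrt(119 + 2197)*(-1128) = 233 + sqrt(2316)*(-1128) = 233 + (2*sqrt(579))*(-1128) = 233 - 2256*sqrt(579)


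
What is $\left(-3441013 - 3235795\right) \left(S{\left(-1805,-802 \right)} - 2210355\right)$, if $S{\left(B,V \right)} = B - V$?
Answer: $14764812785264$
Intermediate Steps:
$\left(-3441013 - 3235795\right) \left(S{\left(-1805,-802 \right)} - 2210355\right) = \left(-3441013 - 3235795\right) \left(\left(-1805 - -802\right) - 2210355\right) = - 6676808 \left(\left(-1805 + 802\right) - 2210355\right) = - 6676808 \left(-1003 - 2210355\right) = \left(-6676808\right) \left(-2211358\right) = 14764812785264$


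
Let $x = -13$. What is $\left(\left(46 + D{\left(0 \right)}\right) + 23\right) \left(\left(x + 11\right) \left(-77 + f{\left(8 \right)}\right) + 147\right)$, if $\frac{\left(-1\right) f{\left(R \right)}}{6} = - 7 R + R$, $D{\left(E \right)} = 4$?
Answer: $-20075$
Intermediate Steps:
$f{\left(R \right)} = 36 R$ ($f{\left(R \right)} = - 6 \left(- 7 R + R\right) = - 6 \left(- 6 R\right) = 36 R$)
$\left(\left(46 + D{\left(0 \right)}\right) + 23\right) \left(\left(x + 11\right) \left(-77 + f{\left(8 \right)}\right) + 147\right) = \left(\left(46 + 4\right) + 23\right) \left(\left(-13 + 11\right) \left(-77 + 36 \cdot 8\right) + 147\right) = \left(50 + 23\right) \left(- 2 \left(-77 + 288\right) + 147\right) = 73 \left(\left(-2\right) 211 + 147\right) = 73 \left(-422 + 147\right) = 73 \left(-275\right) = -20075$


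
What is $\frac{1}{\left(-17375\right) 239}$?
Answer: $- \frac{1}{4152625} \approx -2.4081 \cdot 10^{-7}$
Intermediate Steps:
$\frac{1}{\left(-17375\right) 239} = \frac{1}{-4152625} = - \frac{1}{4152625}$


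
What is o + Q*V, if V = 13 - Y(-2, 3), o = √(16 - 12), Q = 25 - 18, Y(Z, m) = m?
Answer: 72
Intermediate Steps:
Q = 7
o = 2 (o = √4 = 2)
V = 10 (V = 13 - 1*3 = 13 - 3 = 10)
o + Q*V = 2 + 7*10 = 2 + 70 = 72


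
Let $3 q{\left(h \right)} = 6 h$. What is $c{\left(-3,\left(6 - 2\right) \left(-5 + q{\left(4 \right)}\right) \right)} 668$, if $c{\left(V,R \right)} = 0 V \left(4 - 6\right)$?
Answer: $0$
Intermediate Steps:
$q{\left(h \right)} = 2 h$ ($q{\left(h \right)} = \frac{6 h}{3} = 2 h$)
$c{\left(V,R \right)} = 0$ ($c{\left(V,R \right)} = 0 \left(4 - 6\right) = 0 \left(-2\right) = 0$)
$c{\left(-3,\left(6 - 2\right) \left(-5 + q{\left(4 \right)}\right) \right)} 668 = 0 \cdot 668 = 0$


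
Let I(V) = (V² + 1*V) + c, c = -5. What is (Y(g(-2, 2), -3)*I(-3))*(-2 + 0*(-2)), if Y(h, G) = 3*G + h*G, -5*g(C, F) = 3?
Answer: 72/5 ≈ 14.400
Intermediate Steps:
g(C, F) = -⅗ (g(C, F) = -⅕*3 = -⅗)
Y(h, G) = 3*G + G*h
I(V) = -5 + V + V² (I(V) = (V² + 1*V) - 5 = (V² + V) - 5 = (V + V²) - 5 = -5 + V + V²)
(Y(g(-2, 2), -3)*I(-3))*(-2 + 0*(-2)) = ((-3*(3 - ⅗))*(-5 - 3 + (-3)²))*(-2 + 0*(-2)) = ((-3*12/5)*(-5 - 3 + 9))*(-2 + 0) = -36/5*1*(-2) = -36/5*(-2) = 72/5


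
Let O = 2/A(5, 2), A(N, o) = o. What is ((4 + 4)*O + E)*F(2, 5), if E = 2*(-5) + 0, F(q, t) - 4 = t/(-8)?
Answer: -27/4 ≈ -6.7500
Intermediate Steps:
F(q, t) = 4 - t/8 (F(q, t) = 4 + t/(-8) = 4 + t*(-⅛) = 4 - t/8)
O = 1 (O = 2/2 = 2*(½) = 1)
E = -10 (E = -10 + 0 = -10)
((4 + 4)*O + E)*F(2, 5) = ((4 + 4)*1 - 10)*(4 - ⅛*5) = (8*1 - 10)*(4 - 5/8) = (8 - 10)*(27/8) = -2*27/8 = -27/4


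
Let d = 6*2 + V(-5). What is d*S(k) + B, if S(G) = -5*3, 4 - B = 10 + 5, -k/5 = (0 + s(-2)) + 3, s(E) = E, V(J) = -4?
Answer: -131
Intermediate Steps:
d = 8 (d = 6*2 - 4 = 12 - 4 = 8)
k = -5 (k = -5*((0 - 2) + 3) = -5*(-2 + 3) = -5*1 = -5)
B = -11 (B = 4 - (10 + 5) = 4 - 1*15 = 4 - 15 = -11)
S(G) = -15
d*S(k) + B = 8*(-15) - 11 = -120 - 11 = -131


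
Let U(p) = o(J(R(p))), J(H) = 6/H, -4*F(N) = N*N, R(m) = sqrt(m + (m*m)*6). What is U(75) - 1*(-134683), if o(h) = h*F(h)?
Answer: 134683 - 6*sqrt(1353)/25425125 ≈ 1.3468e+5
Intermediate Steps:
R(m) = sqrt(m + 6*m**2) (R(m) = sqrt(m + m**2*6) = sqrt(m + 6*m**2))
F(N) = -N**2/4 (F(N) = -N*N/4 = -N**2/4)
o(h) = -h**3/4 (o(h) = h*(-h**2/4) = -h**3/4)
U(p) = -54/(p*(1 + 6*p))**(3/2) (U(p) = -216/(p*(1 + 6*p))**(3/2)/4 = -54/(p*(1 + 6*p))**(3/2))
U(75) - 1*(-134683) = -54/(75*sqrt(75*(1 + 6*75))*(1 + 6*75)) - 1*(-134683) = -54*1/75/(sqrt(75*(1 + 450))*(1 + 450)) + 134683 = -54*1/75/(sqrt(75*451)*451) + 134683 = -54*1/75*1/451/sqrt(33825) + 134683 = -54*1/75*sqrt(1353)/6765*1/451 + 134683 = -6*sqrt(1353)/25425125 + 134683 = 134683 - 6*sqrt(1353)/25425125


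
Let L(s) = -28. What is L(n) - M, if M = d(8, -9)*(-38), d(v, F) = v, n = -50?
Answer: 276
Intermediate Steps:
M = -304 (M = 8*(-38) = -304)
L(n) - M = -28 - 1*(-304) = -28 + 304 = 276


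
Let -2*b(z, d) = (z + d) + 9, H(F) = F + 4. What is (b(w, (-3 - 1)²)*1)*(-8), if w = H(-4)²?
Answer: 100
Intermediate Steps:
H(F) = 4 + F
w = 0 (w = (4 - 4)² = 0² = 0)
b(z, d) = -9/2 - d/2 - z/2 (b(z, d) = -((z + d) + 9)/2 = -((d + z) + 9)/2 = -(9 + d + z)/2 = -9/2 - d/2 - z/2)
(b(w, (-3 - 1)²)*1)*(-8) = ((-9/2 - (-3 - 1)²/2 - ½*0)*1)*(-8) = ((-9/2 - ½*(-4)² + 0)*1)*(-8) = ((-9/2 - ½*16 + 0)*1)*(-8) = ((-9/2 - 8 + 0)*1)*(-8) = -25/2*1*(-8) = -25/2*(-8) = 100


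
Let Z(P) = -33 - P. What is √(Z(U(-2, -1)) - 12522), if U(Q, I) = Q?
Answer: I*√12553 ≈ 112.04*I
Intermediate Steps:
√(Z(U(-2, -1)) - 12522) = √((-33 - 1*(-2)) - 12522) = √((-33 + 2) - 12522) = √(-31 - 12522) = √(-12553) = I*√12553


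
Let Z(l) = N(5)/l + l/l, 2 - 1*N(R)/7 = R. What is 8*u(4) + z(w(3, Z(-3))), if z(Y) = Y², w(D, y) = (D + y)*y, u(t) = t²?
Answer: 7872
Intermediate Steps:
N(R) = 14 - 7*R
Z(l) = 1 - 21/l (Z(l) = (14 - 7*5)/l + l/l = (14 - 35)/l + 1 = -21/l + 1 = 1 - 21/l)
w(D, y) = y*(D + y)
8*u(4) + z(w(3, Z(-3))) = 8*4² + (((-21 - 3)/(-3))*(3 + (-21 - 3)/(-3)))² = 8*16 + ((-⅓*(-24))*(3 - ⅓*(-24)))² = 128 + (8*(3 + 8))² = 128 + (8*11)² = 128 + 88² = 128 + 7744 = 7872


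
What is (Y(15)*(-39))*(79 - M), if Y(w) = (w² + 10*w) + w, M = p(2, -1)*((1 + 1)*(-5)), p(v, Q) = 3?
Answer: -1657890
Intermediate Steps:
M = -30 (M = 3*((1 + 1)*(-5)) = 3*(2*(-5)) = 3*(-10) = -30)
Y(w) = w² + 11*w
(Y(15)*(-39))*(79 - M) = ((15*(11 + 15))*(-39))*(79 - 1*(-30)) = ((15*26)*(-39))*(79 + 30) = (390*(-39))*109 = -15210*109 = -1657890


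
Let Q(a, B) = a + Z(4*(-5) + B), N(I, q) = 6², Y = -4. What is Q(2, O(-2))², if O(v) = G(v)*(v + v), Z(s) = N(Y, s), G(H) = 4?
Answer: 1444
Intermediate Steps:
N(I, q) = 36
Z(s) = 36
O(v) = 8*v (O(v) = 4*(v + v) = 4*(2*v) = 8*v)
Q(a, B) = 36 + a (Q(a, B) = a + 36 = 36 + a)
Q(2, O(-2))² = (36 + 2)² = 38² = 1444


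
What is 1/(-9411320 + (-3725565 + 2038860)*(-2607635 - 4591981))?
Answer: 1/12143618893960 ≈ 8.2348e-14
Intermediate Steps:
1/(-9411320 + (-3725565 + 2038860)*(-2607635 - 4591981)) = 1/(-9411320 - 1686705*(-7199616)) = 1/(-9411320 + 12143628305280) = 1/12143618893960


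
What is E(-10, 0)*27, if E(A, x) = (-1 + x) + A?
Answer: -297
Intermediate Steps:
E(A, x) = -1 + A + x
E(-10, 0)*27 = (-1 - 10 + 0)*27 = -11*27 = -297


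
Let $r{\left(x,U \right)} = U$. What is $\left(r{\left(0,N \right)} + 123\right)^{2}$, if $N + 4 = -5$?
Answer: $12996$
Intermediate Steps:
$N = -9$ ($N = -4 - 5 = -9$)
$\left(r{\left(0,N \right)} + 123\right)^{2} = \left(-9 + 123\right)^{2} = 114^{2} = 12996$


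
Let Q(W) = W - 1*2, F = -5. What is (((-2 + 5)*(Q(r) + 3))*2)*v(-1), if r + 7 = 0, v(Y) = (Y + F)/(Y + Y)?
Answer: -108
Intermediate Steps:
v(Y) = (-5 + Y)/(2*Y) (v(Y) = (Y - 5)/(Y + Y) = (-5 + Y)/((2*Y)) = (-5 + Y)*(1/(2*Y)) = (-5 + Y)/(2*Y))
r = -7 (r = -7 + 0 = -7)
Q(W) = -2 + W (Q(W) = W - 2 = -2 + W)
(((-2 + 5)*(Q(r) + 3))*2)*v(-1) = (((-2 + 5)*((-2 - 7) + 3))*2)*((½)*(-5 - 1)/(-1)) = ((3*(-9 + 3))*2)*((½)*(-1)*(-6)) = ((3*(-6))*2)*3 = -18*2*3 = -36*3 = -108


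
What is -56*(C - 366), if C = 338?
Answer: 1568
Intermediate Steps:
-56*(C - 366) = -56*(338 - 366) = -56*(-28) = 1568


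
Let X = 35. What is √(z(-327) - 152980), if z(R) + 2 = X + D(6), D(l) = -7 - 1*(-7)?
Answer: I*√152947 ≈ 391.08*I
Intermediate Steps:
D(l) = 0 (D(l) = -7 + 7 = 0)
z(R) = 33 (z(R) = -2 + (35 + 0) = -2 + 35 = 33)
√(z(-327) - 152980) = √(33 - 152980) = √(-152947) = I*√152947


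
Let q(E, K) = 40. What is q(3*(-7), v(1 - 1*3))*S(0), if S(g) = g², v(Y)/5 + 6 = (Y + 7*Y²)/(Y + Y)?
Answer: 0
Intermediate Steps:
v(Y) = -30 + 5*(Y + 7*Y²)/(2*Y) (v(Y) = -30 + 5*((Y + 7*Y²)/(Y + Y)) = -30 + 5*((Y + 7*Y²)/((2*Y))) = -30 + 5*((Y + 7*Y²)*(1/(2*Y))) = -30 + 5*((Y + 7*Y²)/(2*Y)) = -30 + 5*(Y + 7*Y²)/(2*Y))
q(3*(-7), v(1 - 1*3))*S(0) = 40*0² = 40*0 = 0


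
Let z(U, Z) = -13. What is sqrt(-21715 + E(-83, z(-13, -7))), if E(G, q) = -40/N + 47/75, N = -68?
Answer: 158*I*sqrt(56559)/255 ≈ 147.36*I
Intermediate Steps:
E(G, q) = 1549/1275 (E(G, q) = -40/(-68) + 47/75 = -40*(-1/68) + 47*(1/75) = 10/17 + 47/75 = 1549/1275)
sqrt(-21715 + E(-83, z(-13, -7))) = sqrt(-21715 + 1549/1275) = sqrt(-27685076/1275) = 158*I*sqrt(56559)/255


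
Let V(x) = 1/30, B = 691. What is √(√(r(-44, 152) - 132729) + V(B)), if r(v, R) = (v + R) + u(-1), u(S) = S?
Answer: √(30 + 900*I*√132622)/30 ≈ 13.495 + 13.493*I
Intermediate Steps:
V(x) = 1/30
r(v, R) = -1 + R + v (r(v, R) = (v + R) - 1 = (R + v) - 1 = -1 + R + v)
√(√(r(-44, 152) - 132729) + V(B)) = √(√((-1 + 152 - 44) - 132729) + 1/30) = √(√(107 - 132729) + 1/30) = √(√(-132622) + 1/30) = √(I*√132622 + 1/30) = √(1/30 + I*√132622)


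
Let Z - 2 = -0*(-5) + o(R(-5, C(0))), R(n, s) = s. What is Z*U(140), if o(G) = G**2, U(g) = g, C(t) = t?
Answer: 280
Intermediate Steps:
Z = 2 (Z = 2 + (-0*(-5) + 0**2) = 2 + (-9*0 + 0) = 2 + (0 + 0) = 2 + 0 = 2)
Z*U(140) = 2*140 = 280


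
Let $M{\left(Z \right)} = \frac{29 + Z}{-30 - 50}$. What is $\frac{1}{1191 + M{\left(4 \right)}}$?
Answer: $\frac{80}{95247} \approx 0.00083992$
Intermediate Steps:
$M{\left(Z \right)} = - \frac{29}{80} - \frac{Z}{80}$ ($M{\left(Z \right)} = \frac{29 + Z}{-80} = \left(29 + Z\right) \left(- \frac{1}{80}\right) = - \frac{29}{80} - \frac{Z}{80}$)
$\frac{1}{1191 + M{\left(4 \right)}} = \frac{1}{1191 - \frac{33}{80}} = \frac{1}{\frac{95247}{80}} = \frac{80}{95247}$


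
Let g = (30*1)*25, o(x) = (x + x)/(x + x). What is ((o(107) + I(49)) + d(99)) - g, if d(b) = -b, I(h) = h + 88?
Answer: -711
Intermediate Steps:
o(x) = 1 (o(x) = (2*x)/((2*x)) = (2*x)*(1/(2*x)) = 1)
g = 750 (g = 30*25 = 750)
I(h) = 88 + h
((o(107) + I(49)) + d(99)) - g = ((1 + (88 + 49)) - 1*99) - 1*750 = ((1 + 137) - 99) - 750 = (138 - 99) - 750 = 39 - 750 = -711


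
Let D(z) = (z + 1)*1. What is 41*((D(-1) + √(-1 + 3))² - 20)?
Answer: -738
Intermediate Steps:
D(z) = 1 + z (D(z) = (1 + z)*1 = 1 + z)
41*((D(-1) + √(-1 + 3))² - 20) = 41*(((1 - 1) + √(-1 + 3))² - 20) = 41*((0 + √2)² - 20) = 41*((√2)² - 20) = 41*(2 - 20) = 41*(-18) = -738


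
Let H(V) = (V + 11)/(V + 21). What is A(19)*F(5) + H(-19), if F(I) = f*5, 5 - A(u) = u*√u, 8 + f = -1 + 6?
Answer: -79 + 285*√19 ≈ 1163.3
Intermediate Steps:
f = -3 (f = -8 + (-1 + 6) = -8 + 5 = -3)
A(u) = 5 - u^(3/2) (A(u) = 5 - u*√u = 5 - u^(3/2))
H(V) = (11 + V)/(21 + V)
F(I) = -15 (F(I) = -3*5 = -15)
A(19)*F(5) + H(-19) = (5 - 19^(3/2))*(-15) + (11 - 19)/(21 - 19) = (5 - 19*√19)*(-15) - 8/2 = (5 - 19*√19)*(-15) + (½)*(-8) = (-75 + 285*√19) - 4 = -79 + 285*√19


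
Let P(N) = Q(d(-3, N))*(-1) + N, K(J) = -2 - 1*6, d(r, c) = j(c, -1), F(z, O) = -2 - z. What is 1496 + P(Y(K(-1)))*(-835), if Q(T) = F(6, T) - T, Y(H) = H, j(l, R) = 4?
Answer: -1844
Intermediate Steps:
d(r, c) = 4
K(J) = -8 (K(J) = -2 - 6 = -8)
Q(T) = -8 - T (Q(T) = (-2 - 1*6) - T = (-2 - 6) - T = -8 - T)
P(N) = 12 + N (P(N) = (-8 - 1*4)*(-1) + N = (-8 - 4)*(-1) + N = -12*(-1) + N = 12 + N)
1496 + P(Y(K(-1)))*(-835) = 1496 + (12 - 8)*(-835) = 1496 + 4*(-835) = 1496 - 3340 = -1844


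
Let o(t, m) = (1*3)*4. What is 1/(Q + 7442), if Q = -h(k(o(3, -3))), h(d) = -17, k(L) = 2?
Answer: 1/7459 ≈ 0.00013407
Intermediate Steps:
o(t, m) = 12 (o(t, m) = 3*4 = 12)
Q = 17 (Q = -1*(-17) = 17)
1/(Q + 7442) = 1/(17 + 7442) = 1/7459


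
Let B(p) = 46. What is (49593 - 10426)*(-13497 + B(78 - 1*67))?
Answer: -526835317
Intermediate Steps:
(49593 - 10426)*(-13497 + B(78 - 1*67)) = (49593 - 10426)*(-13497 + 46) = 39167*(-13451) = -526835317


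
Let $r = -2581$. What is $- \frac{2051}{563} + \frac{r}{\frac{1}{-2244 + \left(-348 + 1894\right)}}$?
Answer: $\frac{1014263843}{563} \approx 1.8015 \cdot 10^{6}$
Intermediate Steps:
$- \frac{2051}{563} + \frac{r}{\frac{1}{-2244 + \left(-348 + 1894\right)}} = - \frac{2051}{563} - \frac{2581}{\frac{1}{-2244 + \left(-348 + 1894\right)}} = \left(-2051\right) \frac{1}{563} - \frac{2581}{\frac{1}{-2244 + 1546}} = - \frac{2051}{563} - \frac{2581}{\frac{1}{-698}} = - \frac{2051}{563} - \frac{2581}{- \frac{1}{698}} = - \frac{2051}{563} - -1801538 = - \frac{2051}{563} + 1801538 = \frac{1014263843}{563}$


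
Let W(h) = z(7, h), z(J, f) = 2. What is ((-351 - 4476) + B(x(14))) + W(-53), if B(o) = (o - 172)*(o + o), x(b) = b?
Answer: -9249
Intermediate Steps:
W(h) = 2
B(o) = 2*o*(-172 + o) (B(o) = (-172 + o)*(2*o) = 2*o*(-172 + o))
((-351 - 4476) + B(x(14))) + W(-53) = ((-351 - 4476) + 2*14*(-172 + 14)) + 2 = (-4827 + 2*14*(-158)) + 2 = (-4827 - 4424) + 2 = -9251 + 2 = -9249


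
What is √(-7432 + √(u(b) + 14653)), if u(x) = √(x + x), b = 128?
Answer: √(-7432 + √14669) ≈ 85.504*I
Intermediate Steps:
u(x) = √2*√x (u(x) = √(2*x) = √2*√x)
√(-7432 + √(u(b) + 14653)) = √(-7432 + √(√2*√128 + 14653)) = √(-7432 + √(√2*(8*√2) + 14653)) = √(-7432 + √(16 + 14653)) = √(-7432 + √14669)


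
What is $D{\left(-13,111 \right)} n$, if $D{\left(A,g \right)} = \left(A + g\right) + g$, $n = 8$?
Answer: $1672$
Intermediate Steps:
$D{\left(A,g \right)} = A + 2 g$
$D{\left(-13,111 \right)} n = \left(-13 + 2 \cdot 111\right) 8 = \left(-13 + 222\right) 8 = 209 \cdot 8 = 1672$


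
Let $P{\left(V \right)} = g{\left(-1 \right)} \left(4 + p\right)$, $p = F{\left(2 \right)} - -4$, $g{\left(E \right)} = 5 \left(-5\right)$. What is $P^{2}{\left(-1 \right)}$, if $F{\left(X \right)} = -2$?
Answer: $22500$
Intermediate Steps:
$g{\left(E \right)} = -25$
$p = 2$ ($p = -2 - -4 = -2 + 4 = 2$)
$P{\left(V \right)} = -150$ ($P{\left(V \right)} = - 25 \left(4 + 2\right) = \left(-25\right) 6 = -150$)
$P^{2}{\left(-1 \right)} = \left(-150\right)^{2} = 22500$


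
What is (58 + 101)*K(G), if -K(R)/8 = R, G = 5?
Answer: -6360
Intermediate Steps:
K(R) = -8*R
(58 + 101)*K(G) = (58 + 101)*(-8*5) = 159*(-40) = -6360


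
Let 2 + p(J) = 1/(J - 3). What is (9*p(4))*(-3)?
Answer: 27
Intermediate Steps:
p(J) = -2 + 1/(-3 + J) (p(J) = -2 + 1/(J - 3) = -2 + 1/(-3 + J))
(9*p(4))*(-3) = (9*((7 - 2*4)/(-3 + 4)))*(-3) = (9*((7 - 8)/1))*(-3) = (9*(1*(-1)))*(-3) = (9*(-1))*(-3) = -9*(-3) = 27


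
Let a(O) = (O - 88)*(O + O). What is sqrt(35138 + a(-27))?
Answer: 2*sqrt(10337) ≈ 203.34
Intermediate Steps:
a(O) = 2*O*(-88 + O) (a(O) = (-88 + O)*(2*O) = 2*O*(-88 + O))
sqrt(35138 + a(-27)) = sqrt(35138 + 2*(-27)*(-88 - 27)) = sqrt(35138 + 2*(-27)*(-115)) = sqrt(35138 + 6210) = sqrt(41348) = 2*sqrt(10337)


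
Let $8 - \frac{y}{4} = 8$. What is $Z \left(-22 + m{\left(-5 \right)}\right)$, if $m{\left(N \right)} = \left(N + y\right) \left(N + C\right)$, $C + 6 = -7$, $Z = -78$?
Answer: $-5304$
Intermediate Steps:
$y = 0$ ($y = 32 - 32 = 0$)
$C = -13$ ($C = -6 - 7 = -13$)
$m{\left(N \right)} = N \left(-13 + N\right)$ ($m{\left(N \right)} = \left(N + 0\right) \left(N - 13\right) = N \left(-13 + N\right)$)
$Z \left(-22 + m{\left(-5 \right)}\right) = - 78 \left(-22 - 5 \left(-13 - 5\right)\right) = - 78 \left(-22 - -90\right) = - 78 \left(-22 + 90\right) = \left(-78\right) 68 = -5304$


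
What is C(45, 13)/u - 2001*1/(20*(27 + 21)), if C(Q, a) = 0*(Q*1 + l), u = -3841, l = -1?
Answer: -667/320 ≈ -2.0844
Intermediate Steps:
C(Q, a) = 0 (C(Q, a) = 0*(Q*1 - 1) = 0*(Q - 1) = 0*(-1 + Q) = 0)
C(45, 13)/u - 2001*1/(20*(27 + 21)) = 0/(-3841) - 2001*1/(20*(27 + 21)) = 0*(-1/3841) - 2001/(20*48) = 0 - 2001/960 = 0 - 2001*1/960 = 0 - 667/320 = -667/320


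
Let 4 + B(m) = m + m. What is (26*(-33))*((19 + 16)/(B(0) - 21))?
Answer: 6006/5 ≈ 1201.2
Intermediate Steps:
B(m) = -4 + 2*m (B(m) = -4 + (m + m) = -4 + 2*m)
(26*(-33))*((19 + 16)/(B(0) - 21)) = (26*(-33))*((19 + 16)/((-4 + 2*0) - 21)) = -30030/((-4 + 0) - 21) = -30030/(-4 - 21) = -30030/(-25) = -30030*(-1)/25 = -858*(-7/5) = 6006/5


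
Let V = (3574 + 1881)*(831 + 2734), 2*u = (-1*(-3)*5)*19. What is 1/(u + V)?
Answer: 2/38894435 ≈ 5.1421e-8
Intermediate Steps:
u = 285/2 (u = ((-1*(-3)*5)*19)/2 = ((3*5)*19)/2 = (15*19)/2 = (½)*285 = 285/2 ≈ 142.50)
V = 19447075 (V = 5455*3565 = 19447075)
1/(u + V) = 1/(285/2 + 19447075) = 1/(38894435/2) = 2/38894435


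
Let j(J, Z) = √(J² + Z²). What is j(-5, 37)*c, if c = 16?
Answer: 16*√1394 ≈ 597.38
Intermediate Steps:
j(-5, 37)*c = √((-5)² + 37²)*16 = √(25 + 1369)*16 = √1394*16 = 16*√1394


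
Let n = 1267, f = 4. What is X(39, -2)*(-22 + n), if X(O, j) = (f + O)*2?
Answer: 107070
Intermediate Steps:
X(O, j) = 8 + 2*O (X(O, j) = (4 + O)*2 = 8 + 2*O)
X(39, -2)*(-22 + n) = (8 + 2*39)*(-22 + 1267) = (8 + 78)*1245 = 86*1245 = 107070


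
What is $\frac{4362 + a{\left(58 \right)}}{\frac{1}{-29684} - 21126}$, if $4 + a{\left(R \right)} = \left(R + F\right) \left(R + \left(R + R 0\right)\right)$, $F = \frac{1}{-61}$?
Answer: $- \frac{4014048584}{7650671057} \approx -0.52467$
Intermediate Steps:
$F = - \frac{1}{61} \approx -0.016393$
$a{\left(R \right)} = -4 + 2 R \left(- \frac{1}{61} + R\right)$ ($a{\left(R \right)} = -4 + \left(R - \frac{1}{61}\right) \left(R + \left(R + R 0\right)\right) = -4 + \left(- \frac{1}{61} + R\right) \left(R + \left(R + 0\right)\right) = -4 + \left(- \frac{1}{61} + R\right) \left(R + R\right) = -4 + \left(- \frac{1}{61} + R\right) 2 R = -4 + 2 R \left(- \frac{1}{61} + R\right)$)
$\frac{4362 + a{\left(58 \right)}}{\frac{1}{-29684} - 21126} = \frac{4362 - \left(\frac{360}{61} - 6728\right)}{\frac{1}{-29684} - 21126} = \frac{4362 - - \frac{410048}{61}}{- \frac{1}{29684} - 21126} = \frac{4362 - - \frac{410048}{61}}{- \frac{627104185}{29684}} = \left(4362 + \frac{410048}{61}\right) \left(- \frac{29684}{627104185}\right) = \frac{676130}{61} \left(- \frac{29684}{627104185}\right) = - \frac{4014048584}{7650671057}$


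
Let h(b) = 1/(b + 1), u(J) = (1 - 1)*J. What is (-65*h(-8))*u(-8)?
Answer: 0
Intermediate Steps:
u(J) = 0 (u(J) = 0*J = 0)
h(b) = 1/(1 + b)
(-65*h(-8))*u(-8) = -65/(1 - 8)*0 = -65/(-7)*0 = -65*(-⅐)*0 = (65/7)*0 = 0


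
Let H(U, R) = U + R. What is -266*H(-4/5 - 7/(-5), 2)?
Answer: -3458/5 ≈ -691.60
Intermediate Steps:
H(U, R) = R + U
-266*H(-4/5 - 7/(-5), 2) = -266*(2 + (-4/5 - 7/(-5))) = -266*(2 + (-4*⅕ - 7*(-⅕))) = -266*(2 + (-⅘ + 7/5)) = -266*(2 + ⅗) = -266*13/5 = -3458/5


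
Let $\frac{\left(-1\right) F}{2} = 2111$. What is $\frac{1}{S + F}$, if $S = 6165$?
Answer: $\frac{1}{1943} \approx 0.00051467$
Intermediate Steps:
$F = -4222$ ($F = \left(-2\right) 2111 = -4222$)
$\frac{1}{S + F} = \frac{1}{6165 - 4222} = \frac{1}{1943}$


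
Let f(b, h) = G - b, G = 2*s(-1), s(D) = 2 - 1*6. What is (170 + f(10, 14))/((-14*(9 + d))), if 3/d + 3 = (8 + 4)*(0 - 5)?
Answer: -57/47 ≈ -1.2128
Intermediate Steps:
s(D) = -4 (s(D) = 2 - 6 = -4)
d = -1/21 (d = 3/(-3 + (8 + 4)*(0 - 5)) = 3/(-3 + 12*(-5)) = 3/(-3 - 60) = 3/(-63) = 3*(-1/63) = -1/21 ≈ -0.047619)
G = -8 (G = 2*(-4) = -8)
f(b, h) = -8 - b
(170 + f(10, 14))/((-14*(9 + d))) = (170 + (-8 - 1*10))/((-14*(9 - 1/21))) = (170 + (-8 - 10))/((-14*188/21)) = (170 - 18)/(-376/3) = 152*(-3/376) = -57/47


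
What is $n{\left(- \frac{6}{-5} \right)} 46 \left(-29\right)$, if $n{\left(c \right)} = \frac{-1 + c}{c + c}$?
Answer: $- \frac{667}{6} \approx -111.17$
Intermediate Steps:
$n{\left(c \right)} = \frac{-1 + c}{2 c}$
$n{\left(- \frac{6}{-5} \right)} 46 \left(-29\right) = \frac{-1 - \frac{6}{-5}}{2 \left(- \frac{6}{-5}\right)} 46 \left(-29\right) = \frac{-1 - - \frac{6}{5}}{2 \left(\left(-6\right) \left(- \frac{1}{5}\right)\right)} 46 \left(-29\right) = \frac{-1 + \frac{6}{5}}{2 \cdot \frac{6}{5}} \cdot 46 \left(-29\right) = \frac{1}{2} \cdot \frac{5}{6} \cdot \frac{1}{5} \cdot 46 \left(-29\right) = \frac{1}{12} \cdot 46 \left(-29\right) = \frac{23}{6} \left(-29\right) = - \frac{667}{6}$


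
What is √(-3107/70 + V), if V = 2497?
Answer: √12017810/70 ≈ 49.524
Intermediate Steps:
√(-3107/70 + V) = √(-3107/70 + 2497) = √(171683/70) = √12017810/70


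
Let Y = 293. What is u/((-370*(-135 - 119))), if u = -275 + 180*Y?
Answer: 10493/18796 ≈ 0.55826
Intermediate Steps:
u = 52465 (u = -275 + 180*293 = -275 + 52740 = 52465)
u/((-370*(-135 - 119))) = 52465/((-370*(-135 - 119))) = 52465/((-370*(-254))) = 52465/93980 = 52465*(1/93980) = 10493/18796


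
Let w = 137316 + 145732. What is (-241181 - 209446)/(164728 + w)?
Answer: -450627/447776 ≈ -1.0064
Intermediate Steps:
w = 283048
(-241181 - 209446)/(164728 + w) = (-241181 - 209446)/(164728 + 283048) = -450627/447776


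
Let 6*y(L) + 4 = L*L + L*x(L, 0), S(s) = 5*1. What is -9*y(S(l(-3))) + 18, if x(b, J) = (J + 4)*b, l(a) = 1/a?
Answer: -327/2 ≈ -163.50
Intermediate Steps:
x(b, J) = b*(4 + J) (x(b, J) = (4 + J)*b = b*(4 + J))
S(s) = 5
y(L) = -⅔ + 5*L²/6 (y(L) = -⅔ + (L*L + L*(L*(4 + 0)))/6 = -⅔ + (L² + L*(L*4))/6 = -⅔ + (L² + L*(4*L))/6 = -⅔ + (L² + 4*L²)/6 = -⅔ + (5*L²)/6 = -⅔ + 5*L²/6)
-9*y(S(l(-3))) + 18 = -9*(-⅔ + (⅚)*5²) + 18 = -9*(-⅔ + (⅚)*25) + 18 = -9*(-⅔ + 125/6) + 18 = -9*121/6 + 18 = -363/2 + 18 = -327/2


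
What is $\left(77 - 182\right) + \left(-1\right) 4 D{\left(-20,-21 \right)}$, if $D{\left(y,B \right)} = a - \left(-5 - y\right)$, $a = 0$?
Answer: $-45$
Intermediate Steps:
$D{\left(y,B \right)} = 5 + y$ ($D{\left(y,B \right)} = 0 - \left(-5 - y\right) = 0 + \left(5 + y\right) = 5 + y$)
$\left(77 - 182\right) + \left(-1\right) 4 D{\left(-20,-21 \right)} = \left(77 - 182\right) + \left(-1\right) 4 \left(5 - 20\right) = \left(77 - 182\right) - -60 = -105 + 60 = -45$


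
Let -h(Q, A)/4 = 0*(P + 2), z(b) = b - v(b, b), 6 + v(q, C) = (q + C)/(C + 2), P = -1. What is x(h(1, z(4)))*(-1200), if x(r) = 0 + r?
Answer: 0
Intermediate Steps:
v(q, C) = -6 + (C + q)/(2 + C) (v(q, C) = -6 + (q + C)/(C + 2) = -6 + (C + q)/(2 + C))
z(b) = b - (-12 - 4*b)/(2 + b) (z(b) = b - (-12 + b - 5*b)/(2 + b) = b - (-12 - 4*b)/(2 + b))
h(Q, A) = 0 (h(Q, A) = -0*(-1 + 2) = -0 = -4*0 = 0)
x(r) = r
x(h(1, z(4)))*(-1200) = 0*(-1200) = 0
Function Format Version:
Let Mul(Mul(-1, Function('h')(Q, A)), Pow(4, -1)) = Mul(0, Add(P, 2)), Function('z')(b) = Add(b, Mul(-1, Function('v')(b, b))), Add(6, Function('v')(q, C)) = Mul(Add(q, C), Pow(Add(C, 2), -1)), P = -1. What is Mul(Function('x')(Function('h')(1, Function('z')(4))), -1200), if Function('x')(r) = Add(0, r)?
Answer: 0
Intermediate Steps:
Function('v')(q, C) = Add(-6, Mul(Pow(Add(2, C), -1), Add(C, q))) (Function('v')(q, C) = Add(-6, Mul(Add(q, C), Pow(Add(C, 2), -1))) = Add(-6, Mul(Add(C, q), Pow(Add(2, C), -1))) = Add(-6, Mul(Pow(Add(2, C), -1), Add(C, q))))
Function('z')(b) = Add(b, Mul(-1, Pow(Add(2, b), -1), Add(-12, Mul(-4, b)))) (Function('z')(b) = Add(b, Mul(-1, Mul(Pow(Add(2, b), -1), Add(-12, b, Mul(-5, b))))) = Add(b, Mul(-1, Mul(Pow(Add(2, b), -1), Add(-12, Mul(-4, b))))) = Add(b, Mul(-1, Pow(Add(2, b), -1), Add(-12, Mul(-4, b)))))
Function('h')(Q, A) = 0 (Function('h')(Q, A) = Mul(-4, Mul(0, Add(-1, 2))) = Mul(-4, Mul(0, 1)) = Mul(-4, 0) = 0)
Function('x')(r) = r
Mul(Function('x')(Function('h')(1, Function('z')(4))), -1200) = Mul(0, -1200) = 0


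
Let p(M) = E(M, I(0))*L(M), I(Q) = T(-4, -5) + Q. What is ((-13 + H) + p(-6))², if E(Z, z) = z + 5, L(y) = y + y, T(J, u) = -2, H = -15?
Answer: 4096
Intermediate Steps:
L(y) = 2*y
I(Q) = -2 + Q
E(Z, z) = 5 + z
p(M) = 6*M (p(M) = (5 + (-2 + 0))*(2*M) = (5 - 2)*(2*M) = 3*(2*M) = 6*M)
((-13 + H) + p(-6))² = ((-13 - 15) + 6*(-6))² = (-28 - 36)² = (-64)² = 4096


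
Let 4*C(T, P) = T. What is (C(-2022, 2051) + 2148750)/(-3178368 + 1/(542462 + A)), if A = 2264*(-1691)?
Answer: -7059049793709/10443996470017 ≈ -0.67590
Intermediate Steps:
A = -3828424
C(T, P) = T/4
(C(-2022, 2051) + 2148750)/(-3178368 + 1/(542462 + A)) = ((¼)*(-2022) + 2148750)/(-3178368 + 1/(542462 - 3828424)) = (-1011/2 + 2148750)/(-3178368 + 1/(-3285962)) = 4296489/(2*(-3178368 - 1/3285962)) = 4296489/(2*(-10443996470017/3285962)) = (4296489/2)*(-3285962/10443996470017) = -7059049793709/10443996470017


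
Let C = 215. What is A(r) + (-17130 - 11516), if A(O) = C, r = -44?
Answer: -28431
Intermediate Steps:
A(O) = 215
A(r) + (-17130 - 11516) = 215 + (-17130 - 11516) = 215 - 28646 = -28431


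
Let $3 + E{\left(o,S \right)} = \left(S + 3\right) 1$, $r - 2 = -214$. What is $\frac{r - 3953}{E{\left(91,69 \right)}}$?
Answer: $- \frac{4165}{69} \approx -60.362$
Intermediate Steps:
$r = -212$ ($r = 2 - 214 = -212$)
$E{\left(o,S \right)} = S$ ($E{\left(o,S \right)} = -3 + \left(S + 3\right) 1 = -3 + \left(3 + S\right) 1 = -3 + \left(3 + S\right) = S$)
$\frac{r - 3953}{E{\left(91,69 \right)}} = \frac{-212 - 3953}{69} = \left(-4165\right) \frac{1}{69} = - \frac{4165}{69}$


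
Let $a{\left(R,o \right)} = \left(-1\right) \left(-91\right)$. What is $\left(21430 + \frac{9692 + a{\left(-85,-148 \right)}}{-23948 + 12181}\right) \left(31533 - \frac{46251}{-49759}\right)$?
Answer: $\frac{395658783658899546}{585514153} \approx 6.7575 \cdot 10^{8}$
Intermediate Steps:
$a{\left(R,o \right)} = 91$
$\left(21430 + \frac{9692 + a{\left(-85,-148 \right)}}{-23948 + 12181}\right) \left(31533 - \frac{46251}{-49759}\right) = \left(21430 + \frac{9692 + 91}{-23948 + 12181}\right) \left(31533 - \frac{46251}{-49759}\right) = \left(21430 + \frac{9783}{-11767}\right) \left(31533 - - \frac{46251}{49759}\right) = \left(21430 + 9783 \left(- \frac{1}{11767}\right)\right) \left(31533 + \frac{46251}{49759}\right) = \left(21430 - \frac{9783}{11767}\right) \frac{1569096798}{49759} = \frac{252157027}{11767} \cdot \frac{1569096798}{49759} = \frac{395658783658899546}{585514153}$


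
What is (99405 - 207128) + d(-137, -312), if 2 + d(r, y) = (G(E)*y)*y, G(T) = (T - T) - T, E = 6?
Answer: -691789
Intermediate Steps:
G(T) = -T (G(T) = 0 - T = -T)
d(r, y) = -2 - 6*y² (d(r, y) = -2 + ((-1*6)*y)*y = -2 + (-6*y)*y = -2 - 6*y²)
(99405 - 207128) + d(-137, -312) = (99405 - 207128) + (-2 - 6*(-312)²) = -107723 + (-2 - 6*97344) = -107723 + (-2 - 584064) = -107723 - 584066 = -691789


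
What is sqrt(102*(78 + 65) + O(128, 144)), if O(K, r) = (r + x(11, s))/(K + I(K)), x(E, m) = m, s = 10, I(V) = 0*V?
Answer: sqrt(933581)/8 ≈ 120.78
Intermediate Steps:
I(V) = 0
O(K, r) = (10 + r)/K (O(K, r) = (r + 10)/(K + 0) = (10 + r)/K)
sqrt(102*(78 + 65) + O(128, 144)) = sqrt(102*(78 + 65) + (10 + 144)/128) = sqrt(102*143 + (1/128)*154) = sqrt(14586 + 77/64) = sqrt(933581/64) = sqrt(933581)/8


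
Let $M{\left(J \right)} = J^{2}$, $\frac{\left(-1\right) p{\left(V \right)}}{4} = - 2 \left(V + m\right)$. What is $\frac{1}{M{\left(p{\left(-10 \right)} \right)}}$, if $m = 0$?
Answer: $\frac{1}{6400} \approx 0.00015625$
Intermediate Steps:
$p{\left(V \right)} = 8 V$ ($p{\left(V \right)} = - 4 \left(- 2 \left(V + 0\right)\right) = - 4 \left(- 2 V\right) = 8 V$)
$\frac{1}{M{\left(p{\left(-10 \right)} \right)}} = \frac{1}{\left(8 \left(-10\right)\right)^{2}} = \frac{1}{\left(-80\right)^{2}} = \frac{1}{6400}$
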